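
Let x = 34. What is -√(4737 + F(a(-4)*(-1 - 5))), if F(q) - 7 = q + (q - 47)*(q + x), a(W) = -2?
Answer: -11*√26 ≈ -56.089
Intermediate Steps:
F(q) = 7 + q + (-47 + q)*(34 + q) (F(q) = 7 + (q + (q - 47)*(q + 34)) = 7 + (q + (-47 + q)*(34 + q)) = 7 + q + (-47 + q)*(34 + q))
-√(4737 + F(a(-4)*(-1 - 5))) = -√(4737 + (-1591 + (-2*(-1 - 5))² - (-24)*(-1 - 5))) = -√(4737 + (-1591 + (-2*(-6))² - (-24)*(-6))) = -√(4737 + (-1591 + 12² - 12*12)) = -√(4737 + (-1591 + 144 - 144)) = -√(4737 - 1591) = -√3146 = -11*√26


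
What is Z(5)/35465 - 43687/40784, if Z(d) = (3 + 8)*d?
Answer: -309423267/289280912 ≈ -1.0696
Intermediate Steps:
Z(d) = 11*d
Z(5)/35465 - 43687/40784 = (11*5)/35465 - 43687/40784 = 55*(1/35465) - 43687*1/40784 = 11/7093 - 43687/40784 = -309423267/289280912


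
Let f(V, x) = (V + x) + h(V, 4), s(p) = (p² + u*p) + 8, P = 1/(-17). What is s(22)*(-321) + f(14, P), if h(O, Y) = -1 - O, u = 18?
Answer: -4845834/17 ≈ -2.8505e+5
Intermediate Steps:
P = -1/17 ≈ -0.058824
s(p) = 8 + p² + 18*p (s(p) = (p² + 18*p) + 8 = 8 + p² + 18*p)
f(V, x) = -1 + x (f(V, x) = (V + x) + (-1 - V) = -1 + x)
s(22)*(-321) + f(14, P) = (8 + 22² + 18*22)*(-321) + (-1 - 1/17) = (8 + 484 + 396)*(-321) - 18/17 = 888*(-321) - 18/17 = -285048 - 18/17 = -4845834/17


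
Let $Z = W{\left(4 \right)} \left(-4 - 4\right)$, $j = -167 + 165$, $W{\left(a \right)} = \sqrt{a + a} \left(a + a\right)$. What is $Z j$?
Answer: $256 \sqrt{2} \approx 362.04$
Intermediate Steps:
$W{\left(a \right)} = 2 \sqrt{2} a^{\frac{3}{2}}$ ($W{\left(a \right)} = \sqrt{2 a} 2 a = \sqrt{2} \sqrt{a} 2 a = 2 \sqrt{2} a^{\frac{3}{2}}$)
$j = -2$
$Z = - 128 \sqrt{2}$ ($Z = 2 \sqrt{2} \cdot 4^{\frac{3}{2}} \left(-4 - 4\right) = 2 \sqrt{2} \cdot 8 \left(-8\right) = 16 \sqrt{2} \left(-8\right) = - 128 \sqrt{2} \approx -181.02$)
$Z j = - 128 \sqrt{2} \left(-2\right) = 256 \sqrt{2}$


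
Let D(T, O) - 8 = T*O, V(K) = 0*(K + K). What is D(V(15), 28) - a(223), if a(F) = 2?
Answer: 6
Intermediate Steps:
V(K) = 0 (V(K) = 0*(2*K) = 0)
D(T, O) = 8 + O*T (D(T, O) = 8 + T*O = 8 + O*T)
D(V(15), 28) - a(223) = (8 + 28*0) - 1*2 = (8 + 0) - 2 = 8 - 2 = 6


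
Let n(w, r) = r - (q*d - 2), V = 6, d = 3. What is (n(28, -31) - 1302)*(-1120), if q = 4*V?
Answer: 1571360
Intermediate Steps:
q = 24 (q = 4*6 = 24)
n(w, r) = -70 + r (n(w, r) = r - (24*3 - 2) = r - (72 - 2) = r - 1*70 = r - 70 = -70 + r)
(n(28, -31) - 1302)*(-1120) = ((-70 - 31) - 1302)*(-1120) = (-101 - 1302)*(-1120) = -1403*(-1120) = 1571360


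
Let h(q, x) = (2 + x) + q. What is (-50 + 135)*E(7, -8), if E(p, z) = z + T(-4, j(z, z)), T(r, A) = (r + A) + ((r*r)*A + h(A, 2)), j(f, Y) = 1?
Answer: 850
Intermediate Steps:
h(q, x) = 2 + q + x
T(r, A) = 4 + r + 2*A + A*r**2 (T(r, A) = (r + A) + ((r*r)*A + (2 + A + 2)) = (A + r) + (r**2*A + (4 + A)) = (A + r) + (A*r**2 + (4 + A)) = (A + r) + (4 + A + A*r**2) = 4 + r + 2*A + A*r**2)
E(p, z) = 18 + z (E(p, z) = z + (4 - 4 + 2*1 + 1*(-4)**2) = z + (4 - 4 + 2 + 1*16) = z + (4 - 4 + 2 + 16) = z + 18 = 18 + z)
(-50 + 135)*E(7, -8) = (-50 + 135)*(18 - 8) = 85*10 = 850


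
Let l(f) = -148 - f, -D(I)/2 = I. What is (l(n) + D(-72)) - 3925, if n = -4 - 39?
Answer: -3886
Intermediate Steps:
D(I) = -2*I
n = -43
(l(n) + D(-72)) - 3925 = ((-148 - 1*(-43)) - 2*(-72)) - 3925 = ((-148 + 43) + 144) - 3925 = (-105 + 144) - 3925 = 39 - 3925 = -3886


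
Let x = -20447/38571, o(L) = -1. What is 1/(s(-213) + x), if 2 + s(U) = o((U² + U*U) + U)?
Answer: -1677/5920 ≈ -0.28328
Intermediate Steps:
x = -889/1677 (x = -20447*1/38571 = -889/1677 ≈ -0.53011)
s(U) = -3 (s(U) = -2 - 1 = -3)
1/(s(-213) + x) = 1/(-3 - 889/1677) = 1/(-5920/1677) = -1677/5920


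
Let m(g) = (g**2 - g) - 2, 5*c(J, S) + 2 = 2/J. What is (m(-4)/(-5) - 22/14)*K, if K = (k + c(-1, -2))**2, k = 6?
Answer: -122356/875 ≈ -139.84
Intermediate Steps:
c(J, S) = -2/5 + 2/(5*J) (c(J, S) = -2/5 + (2/J)/5 = -2/5 + 2/(5*J))
m(g) = -2 + g**2 - g
K = 676/25 (K = (6 + (2/5)*(1 - 1*(-1))/(-1))**2 = (6 + (2/5)*(-1)*(1 + 1))**2 = (6 + (2/5)*(-1)*2)**2 = (6 - 4/5)**2 = (26/5)**2 = 676/25 ≈ 27.040)
(m(-4)/(-5) - 22/14)*K = ((-2 + (-4)**2 - 1*(-4))/(-5) - 22/14)*(676/25) = ((-2 + 16 + 4)*(-1/5) - 22*1/14)*(676/25) = (18*(-1/5) - 11/7)*(676/25) = (-18/5 - 11/7)*(676/25) = -181/35*676/25 = -122356/875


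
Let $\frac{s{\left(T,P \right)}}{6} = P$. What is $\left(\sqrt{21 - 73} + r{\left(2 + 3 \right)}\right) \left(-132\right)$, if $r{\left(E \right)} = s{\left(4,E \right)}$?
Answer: $-3960 - 264 i \sqrt{13} \approx -3960.0 - 951.87 i$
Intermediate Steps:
$s{\left(T,P \right)} = 6 P$
$r{\left(E \right)} = 6 E$
$\left(\sqrt{21 - 73} + r{\left(2 + 3 \right)}\right) \left(-132\right) = \left(\sqrt{21 - 73} + 6 \left(2 + 3\right)\right) \left(-132\right) = \left(\sqrt{-52} + 6 \cdot 5\right) \left(-132\right) = \left(2 i \sqrt{13} + 30\right) \left(-132\right) = \left(30 + 2 i \sqrt{13}\right) \left(-132\right) = -3960 - 264 i \sqrt{13}$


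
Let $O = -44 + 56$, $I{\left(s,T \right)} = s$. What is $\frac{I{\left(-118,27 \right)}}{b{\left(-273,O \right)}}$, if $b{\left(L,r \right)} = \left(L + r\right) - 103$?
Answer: $\frac{59}{182} \approx 0.32418$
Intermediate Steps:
$O = 12$
$b{\left(L,r \right)} = -103 + L + r$
$\frac{I{\left(-118,27 \right)}}{b{\left(-273,O \right)}} = - \frac{118}{-103 - 273 + 12} = - \frac{118}{-364} = \left(-118\right) \left(- \frac{1}{364}\right) = \frac{59}{182}$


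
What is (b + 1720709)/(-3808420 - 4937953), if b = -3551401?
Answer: 1830692/8746373 ≈ 0.20931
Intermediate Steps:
(b + 1720709)/(-3808420 - 4937953) = (-3551401 + 1720709)/(-3808420 - 4937953) = -1830692/(-8746373) = -1830692*(-1/8746373) = 1830692/8746373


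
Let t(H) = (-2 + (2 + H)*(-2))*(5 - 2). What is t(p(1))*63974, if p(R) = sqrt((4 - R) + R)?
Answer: -1919220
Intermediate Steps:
p(R) = 2 (p(R) = sqrt(4) = 2)
t(H) = -18 - 6*H (t(H) = (-2 + (-4 - 2*H))*3 = (-6 - 2*H)*3 = -18 - 6*H)
t(p(1))*63974 = (-18 - 6*2)*63974 = (-18 - 12)*63974 = -30*63974 = -1919220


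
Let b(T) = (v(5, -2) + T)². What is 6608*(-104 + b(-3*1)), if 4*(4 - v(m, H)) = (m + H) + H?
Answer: -683515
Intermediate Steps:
v(m, H) = 4 - H/2 - m/4 (v(m, H) = 4 - ((m + H) + H)/4 = 4 - ((H + m) + H)/4 = 4 - (m + 2*H)/4 = 4 + (-H/2 - m/4) = 4 - H/2 - m/4)
b(T) = (15/4 + T)² (b(T) = ((4 - ½*(-2) - ¼*5) + T)² = ((4 + 1 - 5/4) + T)² = (15/4 + T)²)
6608*(-104 + b(-3*1)) = 6608*(-104 + (15 + 4*(-3*1))²/16) = 6608*(-104 + (15 + 4*(-3))²/16) = 6608*(-104 + (15 - 12)²/16) = 6608*(-104 + (1/16)*3²) = 6608*(-104 + (1/16)*9) = 6608*(-104 + 9/16) = 6608*(-1655/16) = -683515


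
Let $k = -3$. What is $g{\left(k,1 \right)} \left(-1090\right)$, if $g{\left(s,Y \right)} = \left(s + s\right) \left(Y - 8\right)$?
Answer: $-45780$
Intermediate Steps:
$g{\left(s,Y \right)} = 2 s \left(-8 + Y\right)$
$g{\left(k,1 \right)} \left(-1090\right) = 2 \left(-3\right) \left(-8 + 1\right) \left(-1090\right) = 2 \left(-3\right) \left(-7\right) \left(-1090\right) = 42 \left(-1090\right) = -45780$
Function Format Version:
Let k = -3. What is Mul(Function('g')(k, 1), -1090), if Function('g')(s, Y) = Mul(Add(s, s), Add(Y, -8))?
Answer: -45780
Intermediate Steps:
Function('g')(s, Y) = Mul(2, s, Add(-8, Y)) (Function('g')(s, Y) = Mul(Mul(2, s), Add(-8, Y)) = Mul(2, s, Add(-8, Y)))
Mul(Function('g')(k, 1), -1090) = Mul(Mul(2, -3, Add(-8, 1)), -1090) = Mul(Mul(2, -3, -7), -1090) = Mul(42, -1090) = -45780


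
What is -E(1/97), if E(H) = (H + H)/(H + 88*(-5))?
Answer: 2/42679 ≈ 4.6861e-5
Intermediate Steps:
E(H) = 2*H/(-440 + H) (E(H) = (2*H)/(H - 440) = (2*H)/(-440 + H) = 2*H/(-440 + H))
-E(1/97) = -2/(97*(-440 + 1/97)) = -2/(97*(-42679/97)) = -2*(-97)/(97*42679) = -1*(-2/42679) = 2/42679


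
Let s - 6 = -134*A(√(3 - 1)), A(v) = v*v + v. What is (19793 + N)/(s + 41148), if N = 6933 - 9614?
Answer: 174910308/417907271 + 573252*√2/417907271 ≈ 0.42048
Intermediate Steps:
N = -2681
A(v) = v + v² (A(v) = v² + v = v + v²)
s = 6 - 134*√2*(1 + √2) (s = 6 - 134*√(3 - 1)*(1 + √(3 - 1)) = 6 - 134*√2*(1 + √2) ≈ -451.50)
(19793 + N)/(s + 41148) = (19793 - 2681)/((-262 - 134*√2) + 41148) = 17112/(40886 - 134*√2)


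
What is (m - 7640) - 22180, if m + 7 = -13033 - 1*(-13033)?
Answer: -29827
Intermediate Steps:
m = -7 (m = -7 + (-13033 - 1*(-13033)) = -7 + (-13033 + 13033) = -7 + 0 = -7)
(m - 7640) - 22180 = (-7 - 7640) - 22180 = -7647 - 22180 = -29827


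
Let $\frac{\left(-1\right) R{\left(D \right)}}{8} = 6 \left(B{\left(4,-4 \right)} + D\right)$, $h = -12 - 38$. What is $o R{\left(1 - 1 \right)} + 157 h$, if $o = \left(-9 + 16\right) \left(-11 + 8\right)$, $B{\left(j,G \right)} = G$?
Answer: $-11882$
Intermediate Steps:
$h = -50$
$R{\left(D \right)} = 192 - 48 D$ ($R{\left(D \right)} = - 8 \cdot 6 \left(-4 + D\right) = - 8 \left(-24 + 6 D\right) = 192 - 48 D$)
$o = -21$ ($o = 7 \left(-3\right) = -21$)
$o R{\left(1 - 1 \right)} + 157 h = - 21 \left(192 - 48 \left(1 - 1\right)\right) + 157 \left(-50\right) = - 21 \left(192 - 48 \left(1 - 1\right)\right) - 7850 = - 21 \left(192 - 0\right) - 7850 = - 21 \left(192 + 0\right) - 7850 = \left(-21\right) 192 - 7850 = -4032 - 7850 = -11882$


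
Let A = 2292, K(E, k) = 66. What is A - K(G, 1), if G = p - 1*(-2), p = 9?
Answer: 2226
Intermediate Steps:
G = 11 (G = 9 - 1*(-2) = 9 + 2 = 11)
A - K(G, 1) = 2292 - 1*66 = 2292 - 66 = 2226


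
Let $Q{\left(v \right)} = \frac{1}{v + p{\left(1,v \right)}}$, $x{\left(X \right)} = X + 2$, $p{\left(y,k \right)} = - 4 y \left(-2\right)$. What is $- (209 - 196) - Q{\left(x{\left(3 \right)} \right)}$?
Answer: $- \frac{170}{13} \approx -13.077$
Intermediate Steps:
$p{\left(y,k \right)} = 8 y$
$x{\left(X \right)} = 2 + X$
$Q{\left(v \right)} = \frac{1}{8 + v}$ ($Q{\left(v \right)} = \frac{1}{v + 8 \cdot 1} = \frac{1}{v + 8} = \frac{1}{8 + v}$)
$- (209 - 196) - Q{\left(x{\left(3 \right)} \right)} = - (209 - 196) - \frac{1}{8 + \left(2 + 3\right)} = - (209 - 196) - \frac{1}{8 + 5} = \left(-1\right) 13 - \frac{1}{13} = -13 - \frac{1}{13} = - \frac{170}{13}$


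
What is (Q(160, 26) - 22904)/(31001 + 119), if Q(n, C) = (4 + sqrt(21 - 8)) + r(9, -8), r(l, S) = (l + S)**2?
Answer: -22899/31120 + sqrt(13)/31120 ≈ -0.73571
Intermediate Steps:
r(l, S) = (S + l)**2
Q(n, C) = 5 + sqrt(13) (Q(n, C) = (4 + sqrt(21 - 8)) + (-8 + 9)**2 = (4 + sqrt(13)) + 1**2 = (4 + sqrt(13)) + 1 = 5 + sqrt(13))
(Q(160, 26) - 22904)/(31001 + 119) = ((5 + sqrt(13)) - 22904)/(31001 + 119) = (-22899 + sqrt(13))/31120 = (-22899 + sqrt(13))*(1/31120) = -22899/31120 + sqrt(13)/31120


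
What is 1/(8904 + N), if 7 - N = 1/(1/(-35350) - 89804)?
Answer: 3174571401/28288605789661 ≈ 0.00011222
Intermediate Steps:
N = 22222035157/3174571401 (N = 7 - 1/(1/(-35350) - 89804) = 7 - 1/(-1/35350 - 89804) = 7 - 1/(-3174571401/35350) = 7 - 1*(-35350/3174571401) = 7 + 35350/3174571401 = 22222035157/3174571401 ≈ 7.0000)
1/(8904 + N) = 1/(8904 + 22222035157/3174571401) = 1/(28288605789661/3174571401) = 3174571401/28288605789661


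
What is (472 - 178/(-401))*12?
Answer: 2273400/401 ≈ 5669.3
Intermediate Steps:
(472 - 178/(-401))*12 = (472 - 178*(-1/401))*12 = (472 + 178/401)*12 = (189450/401)*12 = 2273400/401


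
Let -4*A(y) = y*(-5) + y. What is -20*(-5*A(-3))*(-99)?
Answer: 29700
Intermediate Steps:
A(y) = y (A(y) = -(y*(-5) + y)/4 = -(-5*y + y)/4 = -(-1)*y = y)
-20*(-5*A(-3))*(-99) = -20*(-5*(-3))*(-99) = -300*(-99) = -20*(-1485) = 29700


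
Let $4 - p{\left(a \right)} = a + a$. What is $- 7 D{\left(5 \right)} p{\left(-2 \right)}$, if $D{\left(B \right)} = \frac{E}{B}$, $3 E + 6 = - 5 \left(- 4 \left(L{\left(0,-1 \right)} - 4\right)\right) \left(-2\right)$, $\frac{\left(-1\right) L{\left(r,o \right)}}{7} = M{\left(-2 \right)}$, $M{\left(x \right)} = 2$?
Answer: $- \frac{13328}{5} \approx -2665.6$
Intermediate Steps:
$L{\left(r,o \right)} = -14$ ($L{\left(r,o \right)} = \left(-7\right) 2 = -14$)
$p{\left(a \right)} = 4 - 2 a$ ($p{\left(a \right)} = 4 - \left(a + a\right) = 4 - 2 a$)
$E = 238$ ($E = -2 + \frac{- 5 \left(- 4 \left(-14 - 4\right)\right) \left(-2\right)}{3} = -2 + \frac{- 5 \left(\left(-4\right) \left(-18\right)\right) \left(-2\right)}{3} = -2 + \frac{\left(-5\right) 72 \left(-2\right)}{3} = -2 + \frac{\left(-360\right) \left(-2\right)}{3} = -2 + \frac{1}{3} \cdot 720 = -2 + 240 = 238$)
$D{\left(B \right)} = \frac{238}{B}$
$- 7 D{\left(5 \right)} p{\left(-2 \right)} = - 7 \cdot \frac{238}{5} \left(4 - -4\right) = - 7 \cdot 238 \cdot \frac{1}{5} \left(4 + 4\right) = \left(-7\right) \frac{238}{5} \cdot 8 = \left(- \frac{1666}{5}\right) 8 = - \frac{13328}{5}$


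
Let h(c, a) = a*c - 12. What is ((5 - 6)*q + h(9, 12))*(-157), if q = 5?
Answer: -14287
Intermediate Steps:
h(c, a) = -12 + a*c
((5 - 6)*q + h(9, 12))*(-157) = ((5 - 6)*5 + (-12 + 12*9))*(-157) = (-1*5 + (-12 + 108))*(-157) = (-5 + 96)*(-157) = 91*(-157) = -14287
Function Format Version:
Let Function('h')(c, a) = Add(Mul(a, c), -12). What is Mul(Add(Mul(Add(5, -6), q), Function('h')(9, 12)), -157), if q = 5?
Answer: -14287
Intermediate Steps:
Function('h')(c, a) = Add(-12, Mul(a, c))
Mul(Add(Mul(Add(5, -6), q), Function('h')(9, 12)), -157) = Mul(Add(Mul(Add(5, -6), 5), Add(-12, Mul(12, 9))), -157) = Mul(Add(Mul(-1, 5), Add(-12, 108)), -157) = Mul(Add(-5, 96), -157) = Mul(91, -157) = -14287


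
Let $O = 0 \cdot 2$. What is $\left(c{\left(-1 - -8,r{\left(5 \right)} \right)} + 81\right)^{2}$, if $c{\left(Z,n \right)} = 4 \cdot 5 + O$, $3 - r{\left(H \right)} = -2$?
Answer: $10201$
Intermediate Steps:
$O = 0$
$r{\left(H \right)} = 5$ ($r{\left(H \right)} = 3 - -2 = 3 + 2 = 5$)
$c{\left(Z,n \right)} = 20$ ($c{\left(Z,n \right)} = 4 \cdot 5 + 0 = 20 + 0 = 20$)
$\left(c{\left(-1 - -8,r{\left(5 \right)} \right)} + 81\right)^{2} = \left(20 + 81\right)^{2} = 101^{2} = 10201$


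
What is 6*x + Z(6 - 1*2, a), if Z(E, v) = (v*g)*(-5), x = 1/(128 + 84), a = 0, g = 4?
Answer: 3/106 ≈ 0.028302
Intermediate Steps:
x = 1/212 ≈ 0.0047170
Z(E, v) = -20*v (Z(E, v) = (v*4)*(-5) = (4*v)*(-5) = -20*v)
6*x + Z(6 - 1*2, a) = 6*(1/212) - 20*0 = 3/106 + 0 = 3/106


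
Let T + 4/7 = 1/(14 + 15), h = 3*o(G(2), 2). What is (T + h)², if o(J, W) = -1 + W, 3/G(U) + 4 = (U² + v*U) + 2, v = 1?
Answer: 250000/41209 ≈ 6.0666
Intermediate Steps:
G(U) = 3/(-2 + U + U²) (G(U) = 3/(-4 + ((U² + 1*U) + 2)) = 3/(-4 + ((U² + U) + 2)) = 3/(-4 + ((U + U²) + 2)) = 3/(-4 + (2 + U + U²)) = 3/(-2 + U + U²))
h = 3 (h = 3*(-1 + 2) = 3*1 = 3)
T = -109/203 (T = -4/7 + 1/(14 + 15) = -4/7 + 1/29 = -109/203 ≈ -0.53695)
(T + h)² = (-109/203 + 3)² = (500/203)² = 250000/41209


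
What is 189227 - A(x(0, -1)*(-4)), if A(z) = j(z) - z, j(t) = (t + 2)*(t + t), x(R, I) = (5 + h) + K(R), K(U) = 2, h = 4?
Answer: 185487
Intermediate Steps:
x(R, I) = 11 (x(R, I) = (5 + 4) + 2 = 9 + 2 = 11)
j(t) = 2*t*(2 + t) (j(t) = (2 + t)*(2*t) = 2*t*(2 + t))
A(z) = -z + 2*z*(2 + z) (A(z) = 2*z*(2 + z) - z = -z + 2*z*(2 + z))
189227 - A(x(0, -1)*(-4)) = 189227 - 11*(-4)*(3 + 2*(11*(-4))) = 189227 - (-44)*(3 + 2*(-44)) = 189227 - (-44)*(3 - 88) = 189227 - (-44)*(-85) = 189227 - 1*3740 = 189227 - 3740 = 185487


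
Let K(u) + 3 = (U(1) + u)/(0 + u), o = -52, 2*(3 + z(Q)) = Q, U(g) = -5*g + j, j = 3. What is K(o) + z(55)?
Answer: 293/13 ≈ 22.538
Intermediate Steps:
U(g) = 3 - 5*g (U(g) = -5*g + 3 = 3 - 5*g)
z(Q) = -3 + Q/2
K(u) = -3 + (-2 + u)/u (K(u) = -3 + ((3 - 5*1) + u)/(0 + u) = -3 + ((3 - 5) + u)/u = -3 + (-2 + u)/u)
K(o) + z(55) = (-2 - 2/(-52)) + (-3 + (½)*55) = (-2 - 2*(-1/52)) + (-3 + 55/2) = (-2 + 1/26) + 49/2 = -51/26 + 49/2 = 293/13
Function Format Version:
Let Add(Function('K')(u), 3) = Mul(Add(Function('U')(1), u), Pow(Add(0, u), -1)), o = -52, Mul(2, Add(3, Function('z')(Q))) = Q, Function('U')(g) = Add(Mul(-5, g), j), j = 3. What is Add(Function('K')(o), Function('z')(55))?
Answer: Rational(293, 13) ≈ 22.538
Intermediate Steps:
Function('U')(g) = Add(3, Mul(-5, g)) (Function('U')(g) = Add(Mul(-5, g), 3) = Add(3, Mul(-5, g)))
Function('z')(Q) = Add(-3, Mul(Rational(1, 2), Q))
Function('K')(u) = Add(-3, Mul(Pow(u, -1), Add(-2, u))) (Function('K')(u) = Add(-3, Mul(Add(Add(3, Mul(-5, 1)), u), Pow(Add(0, u), -1))) = Add(-3, Mul(Add(Add(3, -5), u), Pow(u, -1))) = Add(-3, Mul(Add(-2, u), Pow(u, -1))) = Add(-3, Mul(Pow(u, -1), Add(-2, u))))
Add(Function('K')(o), Function('z')(55)) = Add(Add(-2, Mul(-2, Pow(-52, -1))), Add(-3, Mul(Rational(1, 2), 55))) = Add(Add(-2, Mul(-2, Rational(-1, 52))), Add(-3, Rational(55, 2))) = Add(Add(-2, Rational(1, 26)), Rational(49, 2)) = Add(Rational(-51, 26), Rational(49, 2)) = Rational(293, 13)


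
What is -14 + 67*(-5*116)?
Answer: -38874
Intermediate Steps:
-14 + 67*(-5*116) = -14 + 67*(-580) = -14 - 38860 = -38874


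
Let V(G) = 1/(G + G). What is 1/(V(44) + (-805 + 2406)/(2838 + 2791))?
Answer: 495352/146517 ≈ 3.3809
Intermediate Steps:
V(G) = 1/(2*G)
1/(V(44) + (-805 + 2406)/(2838 + 2791)) = 1/((½)/44 + (-805 + 2406)/(2838 + 2791)) = 1/((½)*(1/44) + 1601/5629) = 1/(1/88 + 1601*(1/5629)) = 1/(1/88 + 1601/5629) = 1/(146517/495352) = 495352/146517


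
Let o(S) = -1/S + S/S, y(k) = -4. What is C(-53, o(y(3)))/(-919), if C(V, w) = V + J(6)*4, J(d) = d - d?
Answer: 53/919 ≈ 0.057671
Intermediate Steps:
J(d) = 0
o(S) = 1 - 1/S (o(S) = -1/S + 1 = 1 - 1/S)
C(V, w) = V (C(V, w) = V + 0*4 = V + 0 = V)
C(-53, o(y(3)))/(-919) = -53/(-919) = -53*(-1/919) = 53/919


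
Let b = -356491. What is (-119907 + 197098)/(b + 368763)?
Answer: 77191/12272 ≈ 6.2900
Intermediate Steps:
(-119907 + 197098)/(b + 368763) = (-119907 + 197098)/(-356491 + 368763) = 77191/12272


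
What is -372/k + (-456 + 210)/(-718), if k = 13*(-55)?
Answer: 221493/256685 ≈ 0.86290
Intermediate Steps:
k = -715
-372/k + (-456 + 210)/(-718) = -372/(-715) + (-456 + 210)/(-718) = -372*(-1/715) - 246*(-1/718) = 372/715 + 123/359 = 221493/256685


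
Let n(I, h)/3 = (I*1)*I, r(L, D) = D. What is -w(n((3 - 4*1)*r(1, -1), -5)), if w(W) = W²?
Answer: -9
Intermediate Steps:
n(I, h) = 3*I² (n(I, h) = 3*((I*1)*I) = 3*(I*I) = 3*I²)
-w(n((3 - 4*1)*r(1, -1), -5)) = -(3*((3 - 4*1)*(-1))²)² = -(3*((3 - 4)*(-1))²)² = -(3*(-1*(-1))²)² = -(3*1²)² = -(3*1)² = -1*3² = -1*9 = -9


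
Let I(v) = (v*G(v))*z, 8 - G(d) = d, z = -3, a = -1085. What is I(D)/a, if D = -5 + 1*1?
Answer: -144/1085 ≈ -0.13272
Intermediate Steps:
G(d) = 8 - d
D = -4 (D = -5 + 1 = -4)
I(v) = -3*v*(8 - v) (I(v) = (v*(8 - v))*(-3) = -3*v*(8 - v))
I(D)/a = (3*(-4)*(-8 - 4))/(-1085) = (3*(-4)*(-12))*(-1/1085) = 144*(-1/1085) = -144/1085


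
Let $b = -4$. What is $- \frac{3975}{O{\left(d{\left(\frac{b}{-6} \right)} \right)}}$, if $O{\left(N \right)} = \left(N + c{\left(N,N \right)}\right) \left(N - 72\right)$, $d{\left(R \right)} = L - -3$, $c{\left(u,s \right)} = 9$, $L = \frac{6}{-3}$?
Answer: $\frac{795}{142} \approx 5.5986$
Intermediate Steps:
$L = -2$ ($L = 6 \left(- \frac{1}{3}\right) = -2$)
$d{\left(R \right)} = 1$ ($d{\left(R \right)} = -2 - -3 = -2 + 3 = 1$)
$O{\left(N \right)} = \left(-72 + N\right) \left(9 + N\right)$ ($O{\left(N \right)} = \left(N + 9\right) \left(N - 72\right) = \left(9 + N\right) \left(-72 + N\right) = \left(-72 + N\right) \left(9 + N\right)$)
$- \frac{3975}{O{\left(d{\left(\frac{b}{-6} \right)} \right)}} = - \frac{3975}{-648 + 1^{2} - 63} = - \frac{3975}{-648 + 1 - 63} = - \frac{3975}{-710} = \left(-3975\right) \left(- \frac{1}{710}\right) = \frac{795}{142}$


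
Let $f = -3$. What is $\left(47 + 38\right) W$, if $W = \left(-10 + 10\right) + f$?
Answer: $-255$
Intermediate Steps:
$W = -3$ ($W = \left(-10 + 10\right) - 3 = 0 - 3 = -3$)
$\left(47 + 38\right) W = \left(47 + 38\right) \left(-3\right) = 85 \left(-3\right) = -255$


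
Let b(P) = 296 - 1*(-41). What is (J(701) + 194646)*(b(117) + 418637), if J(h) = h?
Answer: 81845313978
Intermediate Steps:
b(P) = 337 (b(P) = 296 + 41 = 337)
(J(701) + 194646)*(b(117) + 418637) = (701 + 194646)*(337 + 418637) = 195347*418974 = 81845313978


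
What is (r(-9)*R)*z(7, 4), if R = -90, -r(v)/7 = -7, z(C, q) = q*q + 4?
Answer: -88200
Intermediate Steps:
z(C, q) = 4 + q² (z(C, q) = q² + 4 = 4 + q²)
r(v) = 49 (r(v) = -7*(-7) = 49)
(r(-9)*R)*z(7, 4) = (49*(-90))*(4 + 4²) = -4410*(4 + 16) = -4410*20 = -88200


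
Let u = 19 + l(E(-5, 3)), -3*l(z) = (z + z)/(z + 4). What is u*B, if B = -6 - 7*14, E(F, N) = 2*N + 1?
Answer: -63752/33 ≈ -1931.9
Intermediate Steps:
E(F, N) = 1 + 2*N
B = -104 (B = -6 - 98 = -104)
l(z) = -2*z/(3*(4 + z)) (l(z) = -(z + z)/(3*(z + 4)) = -2*z/(3*(4 + z)))
u = 613/33 (u = 19 - 2*(1 + 2*3)/(12 + 3*(1 + 2*3)) = 19 - 2*(1 + 6)/(12 + 3*(1 + 6)) = 19 - 2*7/(12 + 3*7) = 19 - 2*7/(12 + 21) = 19 - 2*7/33 = 19 - 2*7*1/33 = 19 - 14/33 = 613/33 ≈ 18.576)
u*B = (613/33)*(-104) = -63752/33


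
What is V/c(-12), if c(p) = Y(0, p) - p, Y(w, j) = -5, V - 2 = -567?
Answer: -565/7 ≈ -80.714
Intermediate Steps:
V = -565 (V = 2 - 567 = -565)
c(p) = -5 - p
V/c(-12) = -565/(-5 - 1*(-12)) = -565/(-5 + 12) = -565/7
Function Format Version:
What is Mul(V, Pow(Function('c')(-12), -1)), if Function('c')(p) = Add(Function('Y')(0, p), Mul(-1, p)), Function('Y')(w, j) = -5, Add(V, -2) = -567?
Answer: Rational(-565, 7) ≈ -80.714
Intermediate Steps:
V = -565 (V = Add(2, -567) = -565)
Function('c')(p) = Add(-5, Mul(-1, p))
Mul(V, Pow(Function('c')(-12), -1)) = Mul(-565, Pow(Add(-5, Mul(-1, -12)), -1)) = Mul(-565, Pow(Add(-5, 12), -1)) = Mul(-565, Pow(7, -1)) = Mul(-565, Rational(1, 7)) = Rational(-565, 7)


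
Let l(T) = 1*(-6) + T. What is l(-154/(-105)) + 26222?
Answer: 393262/15 ≈ 26217.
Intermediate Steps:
l(T) = -6 + T
l(-154/(-105)) + 26222 = (-6 - 154/(-105)) + 26222 = (-6 - 154*(-1/105)) + 26222 = (-6 + 22/15) + 26222 = -68/15 + 26222 = 393262/15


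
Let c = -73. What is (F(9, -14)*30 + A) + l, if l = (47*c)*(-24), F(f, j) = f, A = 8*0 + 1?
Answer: 82615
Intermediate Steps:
A = 1 (A = 0 + 1 = 1)
l = 82344 (l = (47*(-73))*(-24) = -3431*(-24) = 82344)
(F(9, -14)*30 + A) + l = (9*30 + 1) + 82344 = (270 + 1) + 82344 = 271 + 82344 = 82615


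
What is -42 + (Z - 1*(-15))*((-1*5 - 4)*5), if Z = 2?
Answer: -807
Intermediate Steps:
-42 + (Z - 1*(-15))*((-1*5 - 4)*5) = -42 + (2 - 1*(-15))*((-1*5 - 4)*5) = -42 + (2 + 15)*((-5 - 4)*5) = -42 + 17*(-9*5) = -42 + 17*(-45) = -42 - 765 = -807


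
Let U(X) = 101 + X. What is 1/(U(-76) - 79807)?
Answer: -1/79782 ≈ -1.2534e-5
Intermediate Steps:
1/(U(-76) - 79807) = 1/((101 - 76) - 79807) = 1/(25 - 79807) = 1/(-79782) = -1/79782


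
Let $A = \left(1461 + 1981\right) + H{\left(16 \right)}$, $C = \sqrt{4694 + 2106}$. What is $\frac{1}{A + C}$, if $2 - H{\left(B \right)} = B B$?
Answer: $\frac{797}{2539136} - \frac{5 \sqrt{17}}{2539136} \approx 0.00030577$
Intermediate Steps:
$H{\left(B \right)} = 2 - B^{2}$ ($H{\left(B \right)} = 2 - B B = 2 - B^{2}$)
$C = 20 \sqrt{17}$ ($C = \sqrt{6800} = 20 \sqrt{17} \approx 82.462$)
$A = 3188$ ($A = \left(1461 + 1981\right) + \left(2 - 16^{2}\right) = 3442 + \left(2 - 256\right) = 3442 - 254 = 3188$)
$\frac{1}{A + C} = \frac{1}{3188 + 20 \sqrt{17}}$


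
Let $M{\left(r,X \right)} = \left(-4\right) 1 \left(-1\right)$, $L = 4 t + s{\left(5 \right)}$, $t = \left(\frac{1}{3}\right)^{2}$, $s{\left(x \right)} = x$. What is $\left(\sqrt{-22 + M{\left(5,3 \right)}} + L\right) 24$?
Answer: $\frac{392}{3} + 72 i \sqrt{2} \approx 130.67 + 101.82 i$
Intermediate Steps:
$t = \frac{1}{9}$ ($t = \left(\frac{1}{3}\right)^{2} = \frac{1}{9} \approx 0.11111$)
$L = \frac{49}{9}$ ($L = 4 \cdot \frac{1}{9} + 5 = \frac{4}{9} + 5 = \frac{49}{9} \approx 5.4444$)
$M{\left(r,X \right)} = 4$ ($M{\left(r,X \right)} = \left(-4\right) \left(-1\right) = 4$)
$\left(\sqrt{-22 + M{\left(5,3 \right)}} + L\right) 24 = \left(\sqrt{-22 + 4} + \frac{49}{9}\right) 24 = \left(\sqrt{-18} + \frac{49}{9}\right) 24 = \left(3 i \sqrt{2} + \frac{49}{9}\right) 24 = \left(\frac{49}{9} + 3 i \sqrt{2}\right) 24 = \frac{392}{3} + 72 i \sqrt{2}$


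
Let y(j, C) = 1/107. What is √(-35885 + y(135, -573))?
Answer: I*√410847258/107 ≈ 189.43*I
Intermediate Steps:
y(j, C) = 1/107
√(-35885 + y(135, -573)) = √(-35885 + 1/107) = √(-3839694/107) = I*√410847258/107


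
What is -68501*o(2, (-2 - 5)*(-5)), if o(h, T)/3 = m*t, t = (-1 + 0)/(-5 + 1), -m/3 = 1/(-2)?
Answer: -616509/8 ≈ -77064.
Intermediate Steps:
m = 3/2 (m = -3/(-2) = -3*(-1)/2 = -3*(-½) = 3/2 ≈ 1.5000)
t = ¼ (t = -1/(-4) = -1*(-¼) = ¼ ≈ 0.25000)
o(h, T) = 9/8 (o(h, T) = 3*((3/2)*(¼)) = 3*(3/8) = 9/8)
-68501*o(2, (-2 - 5)*(-5)) = -68501*9/8 = -616509/8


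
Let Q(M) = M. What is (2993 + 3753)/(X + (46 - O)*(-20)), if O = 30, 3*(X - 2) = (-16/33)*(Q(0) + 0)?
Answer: -3373/159 ≈ -21.214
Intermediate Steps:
X = 2 (X = 2 + ((-16/33)*(0 + 0))/3 = 2 + (-16*1/33*0)/3 = 2 + (-16/33*0)/3 = 2 + (1/3)*0 = 2 + 0 = 2)
(2993 + 3753)/(X + (46 - O)*(-20)) = (2993 + 3753)/(2 + (46 - 1*30)*(-20)) = 6746/(2 + (46 - 30)*(-20)) = 6746/(2 + 16*(-20)) = 6746/(2 - 320) = 6746/(-318) = 6746*(-1/318) = -3373/159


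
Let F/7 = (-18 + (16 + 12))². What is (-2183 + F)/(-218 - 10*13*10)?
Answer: 1483/1518 ≈ 0.97694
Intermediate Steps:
F = 700 (F = 7*(-18 + (16 + 12))² = 7*(-18 + 28)² = 7*10² = 7*100 = 700)
(-2183 + F)/(-218 - 10*13*10) = (-2183 + 700)/(-218 - 10*13*10) = -1483/(-218 - 130*10) = -1483/(-218 - 1300) = -1483/(-1518) = -1483*(-1/1518) = 1483/1518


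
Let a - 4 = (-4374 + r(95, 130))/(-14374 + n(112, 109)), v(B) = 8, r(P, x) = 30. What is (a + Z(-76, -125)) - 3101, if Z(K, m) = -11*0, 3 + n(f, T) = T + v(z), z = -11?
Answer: -11039719/3565 ≈ -3096.7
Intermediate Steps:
n(f, T) = 5 + T (n(f, T) = -3 + (T + 8) = -3 + (8 + T) = 5 + T)
Z(K, m) = 0
a = 15346/3565 (a = 4 + (-4374 + 30)/(-14374 + (5 + 109)) = 4 - 4344/(-14374 + 114) = 4 - 4344/(-14260) = 4 - 4344*(-1/14260) = 4 + 1086/3565 = 15346/3565 ≈ 4.3046)
(a + Z(-76, -125)) - 3101 = (15346/3565 + 0) - 3101 = 15346/3565 - 3101 = -11039719/3565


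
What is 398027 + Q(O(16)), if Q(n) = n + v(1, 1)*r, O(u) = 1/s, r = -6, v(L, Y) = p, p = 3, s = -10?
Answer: 3980089/10 ≈ 3.9801e+5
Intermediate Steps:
v(L, Y) = 3
O(u) = -1/10 (O(u) = 1/(-10) = -1/10)
Q(n) = -18 + n (Q(n) = n + 3*(-6) = n - 18 = -18 + n)
398027 + Q(O(16)) = 398027 + (-18 - 1/10) = 398027 - 181/10 = 3980089/10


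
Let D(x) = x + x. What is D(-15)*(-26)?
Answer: 780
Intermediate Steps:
D(x) = 2*x
D(-15)*(-26) = (2*(-15))*(-26) = -30*(-26) = 780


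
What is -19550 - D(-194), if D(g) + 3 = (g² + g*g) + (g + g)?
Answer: -94431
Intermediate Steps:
D(g) = -3 + 2*g + 2*g² (D(g) = -3 + ((g² + g*g) + (g + g)) = -3 + ((g² + g²) + 2*g) = -3 + (2*g² + 2*g) = -3 + (2*g + 2*g²) = -3 + 2*g + 2*g²)
-19550 - D(-194) = -19550 - (-3 + 2*(-194) + 2*(-194)²) = -19550 - (-3 - 388 + 2*37636) = -19550 - (-3 - 388 + 75272) = -19550 - 1*74881 = -19550 - 74881 = -94431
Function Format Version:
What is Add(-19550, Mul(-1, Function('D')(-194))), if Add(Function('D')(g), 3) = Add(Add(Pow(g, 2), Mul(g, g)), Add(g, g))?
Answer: -94431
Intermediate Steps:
Function('D')(g) = Add(-3, Mul(2, g), Mul(2, Pow(g, 2))) (Function('D')(g) = Add(-3, Add(Add(Pow(g, 2), Mul(g, g)), Add(g, g))) = Add(-3, Add(Add(Pow(g, 2), Pow(g, 2)), Mul(2, g))) = Add(-3, Add(Mul(2, Pow(g, 2)), Mul(2, g))) = Add(-3, Add(Mul(2, g), Mul(2, Pow(g, 2)))) = Add(-3, Mul(2, g), Mul(2, Pow(g, 2))))
Add(-19550, Mul(-1, Function('D')(-194))) = Add(-19550, Mul(-1, Add(-3, Mul(2, -194), Mul(2, Pow(-194, 2))))) = Add(-19550, Mul(-1, Add(-3, -388, Mul(2, 37636)))) = Add(-19550, Mul(-1, Add(-3, -388, 75272))) = Add(-19550, Mul(-1, 74881)) = Add(-19550, -74881) = -94431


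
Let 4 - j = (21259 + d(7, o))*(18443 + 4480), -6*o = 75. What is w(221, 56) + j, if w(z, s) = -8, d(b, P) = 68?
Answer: -488878825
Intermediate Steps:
o = -25/2 (o = -⅙*75 = -25/2 ≈ -12.500)
j = -488878817 (j = 4 - (21259 + 68)*(18443 + 4480) = 4 - 21327*22923 = 4 - 1*488878821 = 4 - 488878821 = -488878817)
w(221, 56) + j = -8 - 488878817 = -488878825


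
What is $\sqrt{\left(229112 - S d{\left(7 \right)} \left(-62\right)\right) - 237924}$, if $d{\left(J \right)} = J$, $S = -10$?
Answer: $4 i \sqrt{822} \approx 114.68 i$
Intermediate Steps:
$\sqrt{\left(229112 - S d{\left(7 \right)} \left(-62\right)\right) - 237924} = \sqrt{\left(229112 - \left(-10\right) 7 \left(-62\right)\right) - 237924} = \sqrt{\left(229112 - \left(-70\right) \left(-62\right)\right) - 237924} = \sqrt{\left(229112 - 4340\right) - 237924} = \sqrt{224772 - 237924} = \sqrt{-13152} = 4 i \sqrt{822}$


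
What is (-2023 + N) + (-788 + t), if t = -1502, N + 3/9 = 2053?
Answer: -6781/3 ≈ -2260.3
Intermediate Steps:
N = 6158/3 (N = -⅓ + 2053 = 6158/3 ≈ 2052.7)
(-2023 + N) + (-788 + t) = (-2023 + 6158/3) + (-788 - 1502) = 89/3 - 2290 = -6781/3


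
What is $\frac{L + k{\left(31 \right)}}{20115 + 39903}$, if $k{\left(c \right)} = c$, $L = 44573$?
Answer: $\frac{1062}{1429} \approx 0.74318$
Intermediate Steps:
$\frac{L + k{\left(31 \right)}}{20115 + 39903} = \frac{44573 + 31}{20115 + 39903} = \frac{44604}{60018} = 44604 \cdot \frac{1}{60018} = \frac{1062}{1429}$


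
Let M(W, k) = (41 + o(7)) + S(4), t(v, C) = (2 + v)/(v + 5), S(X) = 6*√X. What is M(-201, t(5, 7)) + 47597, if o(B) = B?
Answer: 47657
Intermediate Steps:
t(v, C) = (2 + v)/(5 + v)
M(W, k) = 60 (M(W, k) = (41 + 7) + 6*√4 = 48 + 6*2 = 48 + 12 = 60)
M(-201, t(5, 7)) + 47597 = 60 + 47597 = 47657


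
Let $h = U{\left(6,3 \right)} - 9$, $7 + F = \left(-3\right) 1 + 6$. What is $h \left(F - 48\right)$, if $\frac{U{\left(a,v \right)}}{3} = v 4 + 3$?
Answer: $-1872$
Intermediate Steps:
$U{\left(a,v \right)} = 9 + 12 v$ ($U{\left(a,v \right)} = 3 \left(v 4 + 3\right) = 3 \left(4 v + 3\right) = 3 \left(3 + 4 v\right) = 9 + 12 v$)
$F = -4$ ($F = -7 + \left(\left(-3\right) 1 + 6\right) = -7 + \left(-3 + 6\right) = -7 + 3 = -4$)
$h = 36$ ($h = \left(9 + 12 \cdot 3\right) - 9 = \left(9 + 36\right) - 9 = 45 - 9 = 36$)
$h \left(F - 48\right) = 36 \left(-4 - 48\right) = 36 \left(-52\right) = -1872$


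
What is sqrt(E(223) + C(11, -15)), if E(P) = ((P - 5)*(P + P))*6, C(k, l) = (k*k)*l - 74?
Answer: sqrt(581479) ≈ 762.55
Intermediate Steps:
C(k, l) = -74 + l*k**2 (C(k, l) = k**2*l - 74 = l*k**2 - 74 = -74 + l*k**2)
E(P) = 12*P*(-5 + P) (E(P) = ((-5 + P)*(2*P))*6 = (2*P*(-5 + P))*6 = 12*P*(-5 + P))
sqrt(E(223) + C(11, -15)) = sqrt(12*223*(-5 + 223) + (-74 - 15*11**2)) = sqrt(12*223*218 + (-74 - 15*121)) = sqrt(583368 + (-74 - 1815)) = sqrt(583368 - 1889) = sqrt(581479)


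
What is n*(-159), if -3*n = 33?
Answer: 1749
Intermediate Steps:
n = -11 (n = -⅓*33 = -11)
n*(-159) = -11*(-159) = 1749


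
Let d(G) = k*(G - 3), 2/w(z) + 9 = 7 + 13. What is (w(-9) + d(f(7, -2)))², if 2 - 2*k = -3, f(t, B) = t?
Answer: 12544/121 ≈ 103.67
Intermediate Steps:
k = 5/2 (k = 1 - ½*(-3) = 1 + 3/2 = 5/2 ≈ 2.5000)
w(z) = 2/11 (w(z) = 2/(-9 + (7 + 13)) = 2/(-9 + 20) = 2/11)
d(G) = -15/2 + 5*G/2 (d(G) = 5*(G - 3)/2 = 5*(-3 + G)/2 = -15/2 + 5*G/2)
(w(-9) + d(f(7, -2)))² = (2/11 + (-15/2 + (5/2)*7))² = (2/11 + (-15/2 + 35/2))² = (2/11 + 10)² = (112/11)² = 12544/121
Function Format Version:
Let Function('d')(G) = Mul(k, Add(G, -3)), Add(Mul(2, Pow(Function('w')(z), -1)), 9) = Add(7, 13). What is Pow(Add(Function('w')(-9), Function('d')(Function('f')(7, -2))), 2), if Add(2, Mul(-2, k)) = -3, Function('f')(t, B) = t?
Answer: Rational(12544, 121) ≈ 103.67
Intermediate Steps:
k = Rational(5, 2) (k = Add(1, Mul(Rational(-1, 2), -3)) = Add(1, Rational(3, 2)) = Rational(5, 2) ≈ 2.5000)
Function('w')(z) = Rational(2, 11) (Function('w')(z) = Mul(2, Pow(Add(-9, Add(7, 13)), -1)) = Mul(2, Pow(Add(-9, 20), -1)) = Mul(2, Pow(11, -1)) = Mul(2, Rational(1, 11)) = Rational(2, 11))
Function('d')(G) = Add(Rational(-15, 2), Mul(Rational(5, 2), G)) (Function('d')(G) = Mul(Rational(5, 2), Add(G, -3)) = Mul(Rational(5, 2), Add(-3, G)) = Add(Rational(-15, 2), Mul(Rational(5, 2), G)))
Pow(Add(Function('w')(-9), Function('d')(Function('f')(7, -2))), 2) = Pow(Add(Rational(2, 11), Add(Rational(-15, 2), Mul(Rational(5, 2), 7))), 2) = Pow(Add(Rational(2, 11), Add(Rational(-15, 2), Rational(35, 2))), 2) = Pow(Add(Rational(2, 11), 10), 2) = Pow(Rational(112, 11), 2) = Rational(12544, 121)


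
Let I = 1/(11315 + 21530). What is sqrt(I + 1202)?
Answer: sqrt(1296710450895)/32845 ≈ 34.670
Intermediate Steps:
I = 1/32845 ≈ 3.0446e-5
sqrt(I + 1202) = sqrt(1/32845 + 1202) = sqrt(39479691/32845) = sqrt(1296710450895)/32845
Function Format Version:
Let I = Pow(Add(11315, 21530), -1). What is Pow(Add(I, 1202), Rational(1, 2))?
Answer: Mul(Rational(1, 32845), Pow(1296710450895, Rational(1, 2))) ≈ 34.670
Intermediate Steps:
I = Rational(1, 32845) (I = Pow(32845, -1) = Rational(1, 32845) ≈ 3.0446e-5)
Pow(Add(I, 1202), Rational(1, 2)) = Pow(Add(Rational(1, 32845), 1202), Rational(1, 2)) = Pow(Rational(39479691, 32845), Rational(1, 2)) = Mul(Rational(1, 32845), Pow(1296710450895, Rational(1, 2)))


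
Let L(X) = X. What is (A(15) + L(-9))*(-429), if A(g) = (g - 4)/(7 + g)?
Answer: 7293/2 ≈ 3646.5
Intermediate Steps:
A(g) = (-4 + g)/(7 + g)
(A(15) + L(-9))*(-429) = ((-4 + 15)/(7 + 15) - 9)*(-429) = (11/22 - 9)*(-429) = ((1/22)*11 - 9)*(-429) = (1/2 - 9)*(-429) = -17/2*(-429) = 7293/2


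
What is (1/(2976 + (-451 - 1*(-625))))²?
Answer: 1/9922500 ≈ 1.0078e-7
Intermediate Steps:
(1/(2976 + (-451 - 1*(-625))))² = (1/(2976 + (-451 + 625)))² = (1/(2976 + 174))² = (1/3150)² = 1/9922500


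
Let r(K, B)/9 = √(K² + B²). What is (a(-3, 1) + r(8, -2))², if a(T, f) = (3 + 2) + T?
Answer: 5512 + 72*√17 ≈ 5808.9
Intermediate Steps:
a(T, f) = 5 + T
r(K, B) = 9*√(B² + K²) (r(K, B) = 9*√(K² + B²) = 9*√(B² + K²))
(a(-3, 1) + r(8, -2))² = ((5 - 3) + 9*√((-2)² + 8²))² = (2 + 9*√(4 + 64))² = (2 + 9*√68)² = (2 + 9*(2*√17))² = (2 + 18*√17)²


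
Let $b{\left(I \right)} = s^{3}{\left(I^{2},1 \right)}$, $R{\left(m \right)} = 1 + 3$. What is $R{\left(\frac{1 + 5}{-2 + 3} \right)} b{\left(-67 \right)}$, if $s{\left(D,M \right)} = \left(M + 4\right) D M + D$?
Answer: $78156042194016$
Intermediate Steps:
$s{\left(D,M \right)} = D + D M \left(4 + M\right)$ ($s{\left(D,M \right)} = \left(4 + M\right) D M + D = D \left(4 + M\right) M + D = D M \left(4 + M\right) + D = D + D M \left(4 + M\right)$)
$R{\left(m \right)} = 4$
$b{\left(I \right)} = 216 I^{6}$ ($b{\left(I \right)} = \left(I^{2} \left(1 + 1^{2} + 4 \cdot 1\right)\right)^{3} = \left(I^{2} \left(1 + 1 + 4\right)\right)^{3} = \left(I^{2} \cdot 6\right)^{3} = \left(6 I^{2}\right)^{3} = 216 I^{6}$)
$R{\left(\frac{1 + 5}{-2 + 3} \right)} b{\left(-67 \right)} = 4 \cdot 216 \left(-67\right)^{6} = 4 \cdot 216 \cdot 90458382169 = 4 \cdot 19539010548504 = 78156042194016$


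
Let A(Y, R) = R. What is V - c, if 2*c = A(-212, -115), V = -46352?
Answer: -92589/2 ≈ -46295.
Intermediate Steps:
c = -115/2 (c = (½)*(-115) = -115/2 ≈ -57.500)
V - c = -46352 - 1*(-115/2) = -46352 + 115/2 = -92589/2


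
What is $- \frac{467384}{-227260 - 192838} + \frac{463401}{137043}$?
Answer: $\frac{388476785}{86443679} \approx 4.494$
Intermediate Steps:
$- \frac{467384}{-227260 - 192838} + \frac{463401}{137043} = - \frac{467384}{-420098} + 463401 \cdot \frac{1}{137043} = \left(-467384\right) \left(- \frac{1}{420098}\right) + \frac{51489}{15227} = \frac{6316}{5677} + \frac{51489}{15227} = \frac{388476785}{86443679}$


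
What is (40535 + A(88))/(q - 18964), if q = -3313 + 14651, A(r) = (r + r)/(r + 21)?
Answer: -4418491/831234 ≈ -5.3156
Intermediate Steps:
A(r) = 2*r/(21 + r) (A(r) = (2*r)/(21 + r) = 2*r/(21 + r))
q = 11338
(40535 + A(88))/(q - 18964) = (40535 + 2*88/(21 + 88))/(11338 - 18964) = (40535 + 2*88/109)/(-7626) = (40535 + 2*88*(1/109))*(-1/7626) = (40535 + 176/109)*(-1/7626) = (4418491/109)*(-1/7626) = -4418491/831234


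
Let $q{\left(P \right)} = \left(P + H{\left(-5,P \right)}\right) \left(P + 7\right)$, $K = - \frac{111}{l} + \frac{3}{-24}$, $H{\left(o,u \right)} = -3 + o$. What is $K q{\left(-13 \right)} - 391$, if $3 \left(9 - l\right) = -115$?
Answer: $- \frac{199433}{284} \approx -702.23$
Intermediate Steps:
$l = \frac{142}{3}$ ($l = 9 - - \frac{115}{3} = 9 + \frac{115}{3} = \frac{142}{3} \approx 47.333$)
$K = - \frac{1403}{568}$ ($K = - \frac{111}{\frac{142}{3}} + \frac{3}{-24} = \left(-111\right) \frac{3}{142} + 3 \left(- \frac{1}{24}\right) = - \frac{333}{142} - \frac{1}{8} = - \frac{1403}{568} \approx -2.4701$)
$q{\left(P \right)} = \left(-8 + P\right) \left(7 + P\right)$ ($q{\left(P \right)} = \left(P - 8\right) \left(P + 7\right) = \left(P - 8\right) \left(7 + P\right) = \left(-8 + P\right) \left(7 + P\right)$)
$K q{\left(-13 \right)} - 391 = - \frac{1403 \left(-56 + \left(-13\right)^{2} - -13\right)}{568} - 391 = - \frac{1403 \left(-56 + 169 + 13\right)}{568} - 391 = \left(- \frac{1403}{568}\right) 126 - 391 = - \frac{88389}{284} - 391 = - \frac{199433}{284}$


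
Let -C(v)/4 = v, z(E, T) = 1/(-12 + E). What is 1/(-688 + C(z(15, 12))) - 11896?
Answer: -24600931/2068 ≈ -11896.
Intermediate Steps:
C(v) = -4*v
1/(-688 + C(z(15, 12))) - 11896 = 1/(-688 - 4/(-12 + 15)) - 11896 = 1/(-688 - 4/3) - 11896 = 1/(-2068/3) - 11896 = -3/2068 - 11896 = -24600931/2068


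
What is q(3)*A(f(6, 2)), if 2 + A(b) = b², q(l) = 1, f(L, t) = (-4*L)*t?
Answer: 2302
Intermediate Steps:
f(L, t) = -4*L*t
A(b) = -2 + b²
q(3)*A(f(6, 2)) = 1*(-2 + (-4*6*2)²) = 1*(-2 + (-48)²) = 1*(-2 + 2304) = 1*2302 = 2302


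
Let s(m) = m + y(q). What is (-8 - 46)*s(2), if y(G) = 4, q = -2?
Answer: -324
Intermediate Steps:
s(m) = 4 + m (s(m) = m + 4 = 4 + m)
(-8 - 46)*s(2) = (-8 - 46)*(4 + 2) = -54*6 = -324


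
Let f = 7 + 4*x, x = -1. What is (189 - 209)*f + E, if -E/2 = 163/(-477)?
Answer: -28294/477 ≈ -59.317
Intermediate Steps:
E = 326/477 (E = -326/(-477) = -326*(-1)/477 = -2*(-163/477) = 326/477 ≈ 0.68344)
f = 3 (f = 7 + 4*(-1) = 7 - 4 = 3)
(189 - 209)*f + E = (189 - 209)*3 + 326/477 = -20*3 + 326/477 = -60 + 326/477 = -28294/477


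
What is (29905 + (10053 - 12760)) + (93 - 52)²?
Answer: 28879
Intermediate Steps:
(29905 + (10053 - 12760)) + (93 - 52)² = (29905 - 2707) + 41² = 27198 + 1681 = 28879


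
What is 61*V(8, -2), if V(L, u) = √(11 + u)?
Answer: 183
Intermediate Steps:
61*V(8, -2) = 61*√(11 - 2) = 61*√9 = 61*3 = 183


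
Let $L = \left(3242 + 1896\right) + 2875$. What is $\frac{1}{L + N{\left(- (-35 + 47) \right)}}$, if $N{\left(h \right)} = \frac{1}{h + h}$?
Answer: $\frac{24}{192311} \approx 0.0001248$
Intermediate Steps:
$L = 8013$ ($L = 5138 + 2875 = 8013$)
$N{\left(h \right)} = \frac{1}{2 h}$
$\frac{1}{L + N{\left(- (-35 + 47) \right)}} = \frac{1}{8013 + \frac{1}{2 \left(- (-35 + 47)\right)}} = \frac{1}{8013 + \frac{1}{2 \left(\left(-1\right) 12\right)}} = \frac{1}{8013 + \frac{1}{2 \left(-12\right)}} = \frac{1}{8013 + \frac{1}{2} \left(- \frac{1}{12}\right)} = \frac{1}{8013 - \frac{1}{24}} = \frac{1}{\frac{192311}{24}} = \frac{24}{192311}$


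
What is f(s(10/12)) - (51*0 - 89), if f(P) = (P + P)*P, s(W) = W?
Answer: 1627/18 ≈ 90.389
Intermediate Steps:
f(P) = 2*P**2 (f(P) = (2*P)*P = 2*P**2)
f(s(10/12)) - (51*0 - 89) = 2*(10/12)**2 - (51*0 - 89) = 2*(10*(1/12))**2 - (0 - 89) = 2*(5/6)**2 - 1*(-89) = 2*(25/36) + 89 = 25/18 + 89 = 1627/18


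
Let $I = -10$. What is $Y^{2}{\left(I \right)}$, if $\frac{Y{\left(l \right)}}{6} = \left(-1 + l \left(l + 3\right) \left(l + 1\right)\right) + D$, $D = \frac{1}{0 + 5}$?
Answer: $\frac{358117776}{25} \approx 1.4325 \cdot 10^{7}$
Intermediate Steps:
$D = \frac{1}{5} \approx 0.2$
$Y{\left(l \right)} = - \frac{24}{5} + 6 l \left(1 + l\right) \left(3 + l\right)$ ($Y{\left(l \right)} = 6 \left(\left(-1 + l \left(l + 3\right) \left(l + 1\right)\right) + \frac{1}{5}\right) = 6 \left(\left(-1 + l \left(3 + l\right) \left(1 + l\right)\right) + \frac{1}{5}\right) = 6 \left(\left(-1 + l \left(1 + l\right) \left(3 + l\right)\right) + \frac{1}{5}\right) = 6 \left(- \frac{4}{5} + l \left(1 + l\right) \left(3 + l\right)\right) = - \frac{24}{5} + 6 l \left(1 + l\right) \left(3 + l\right)$)
$Y^{2}{\left(I \right)} = \left(- \frac{24}{5} + 6 \left(-10\right)^{3} + 18 \left(-10\right) + 24 \left(-10\right)^{2}\right)^{2} = \left(- \frac{24}{5} + 6 \left(-1000\right) - 180 + 24 \cdot 100\right)^{2} = \left(- \frac{24}{5} - 6000 - 180 + 2400\right)^{2} = \left(- \frac{18924}{5}\right)^{2} = \frac{358117776}{25}$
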